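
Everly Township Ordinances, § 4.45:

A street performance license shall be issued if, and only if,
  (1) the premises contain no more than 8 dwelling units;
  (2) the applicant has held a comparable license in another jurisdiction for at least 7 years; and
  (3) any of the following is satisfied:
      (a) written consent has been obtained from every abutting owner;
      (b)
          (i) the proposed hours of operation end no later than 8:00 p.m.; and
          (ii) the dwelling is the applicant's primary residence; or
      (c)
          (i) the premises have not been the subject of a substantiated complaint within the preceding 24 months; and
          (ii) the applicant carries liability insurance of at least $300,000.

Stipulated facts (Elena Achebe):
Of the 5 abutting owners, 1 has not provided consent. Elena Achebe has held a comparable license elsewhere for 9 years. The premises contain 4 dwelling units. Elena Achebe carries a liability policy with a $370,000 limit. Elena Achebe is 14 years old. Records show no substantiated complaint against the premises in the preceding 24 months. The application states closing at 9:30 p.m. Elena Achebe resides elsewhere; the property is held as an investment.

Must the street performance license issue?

(1) ≤ 8 units — satisfied.
(2) prior license ≥ 7 yr — holds.
(a) all abutters consent — not met.
(i) closes by 8 p.m. — fails.
(ii) primary residence — fails.
(b) = F AND F = false.
(i) no complaint in 24 mo. — satisfied.
(ii) insurance ≥ $300,000 — satisfied.
(c) = T AND T = true.
(3): F OR F OR T → true.
Overall = T AND T AND T = true.

Yes — granted.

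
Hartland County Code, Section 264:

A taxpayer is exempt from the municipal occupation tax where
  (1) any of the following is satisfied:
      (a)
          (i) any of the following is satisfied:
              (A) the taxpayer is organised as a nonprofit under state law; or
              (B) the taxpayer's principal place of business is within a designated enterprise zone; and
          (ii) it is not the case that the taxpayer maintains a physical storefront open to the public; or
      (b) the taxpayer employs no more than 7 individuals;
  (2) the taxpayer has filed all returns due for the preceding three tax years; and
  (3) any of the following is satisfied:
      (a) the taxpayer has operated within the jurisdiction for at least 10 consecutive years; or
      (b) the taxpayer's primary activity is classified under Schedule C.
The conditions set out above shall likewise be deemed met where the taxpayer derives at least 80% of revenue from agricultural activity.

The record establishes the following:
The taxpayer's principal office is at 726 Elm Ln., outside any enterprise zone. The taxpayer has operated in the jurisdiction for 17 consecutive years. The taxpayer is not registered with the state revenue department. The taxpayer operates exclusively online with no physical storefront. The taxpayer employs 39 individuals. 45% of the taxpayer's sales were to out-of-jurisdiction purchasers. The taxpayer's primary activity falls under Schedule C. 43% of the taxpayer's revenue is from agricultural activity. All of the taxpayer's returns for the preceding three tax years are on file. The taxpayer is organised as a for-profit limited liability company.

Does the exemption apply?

(A) nonprofit — not met.
(B) in enterprise zone — not met.
(i): F OR F → false.
(ii) not (has storefront) — met.
So (a) is not satisfied (F AND T).
(b) ≤ 7 employees — not satisfied.
(1) = F OR F = false.
(2) returns current — met.
(a) ≥ 10 yrs in jurisdiction — met.
(b) Schedule C activity — holds.
(3) = T OR T = true.
Overall: F AND T AND T → false.
Exception (≥80% agricultural) — not satisfied.
Result: main false OR exception false → false.

No — not exempt.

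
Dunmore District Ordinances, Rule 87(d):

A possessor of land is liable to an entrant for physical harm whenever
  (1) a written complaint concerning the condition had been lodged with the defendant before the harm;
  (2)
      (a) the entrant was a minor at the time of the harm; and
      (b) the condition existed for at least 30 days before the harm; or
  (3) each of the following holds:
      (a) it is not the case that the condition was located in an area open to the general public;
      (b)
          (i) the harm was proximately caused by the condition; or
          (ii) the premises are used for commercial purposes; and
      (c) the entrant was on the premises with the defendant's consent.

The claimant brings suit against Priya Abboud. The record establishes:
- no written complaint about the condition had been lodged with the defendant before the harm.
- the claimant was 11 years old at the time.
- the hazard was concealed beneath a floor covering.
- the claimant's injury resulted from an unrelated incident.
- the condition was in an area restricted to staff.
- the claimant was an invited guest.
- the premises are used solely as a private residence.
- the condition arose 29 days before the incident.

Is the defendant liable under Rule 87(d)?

No — not liable.

(1) complaint lodged — not met.
(a) entrant a minor — satisfied.
(b) condition ≥30 days old — fails.
(2): T AND F → false.
(a) not (public area) — satisfied.
(i) proximate cause — not satisfied.
(ii) commercial use — not satisfied.
So (b) is not satisfied (F OR F).
(c) consent to enter — holds.
(3): T AND F AND T → false.
So Overall is not satisfied (F OR F OR F).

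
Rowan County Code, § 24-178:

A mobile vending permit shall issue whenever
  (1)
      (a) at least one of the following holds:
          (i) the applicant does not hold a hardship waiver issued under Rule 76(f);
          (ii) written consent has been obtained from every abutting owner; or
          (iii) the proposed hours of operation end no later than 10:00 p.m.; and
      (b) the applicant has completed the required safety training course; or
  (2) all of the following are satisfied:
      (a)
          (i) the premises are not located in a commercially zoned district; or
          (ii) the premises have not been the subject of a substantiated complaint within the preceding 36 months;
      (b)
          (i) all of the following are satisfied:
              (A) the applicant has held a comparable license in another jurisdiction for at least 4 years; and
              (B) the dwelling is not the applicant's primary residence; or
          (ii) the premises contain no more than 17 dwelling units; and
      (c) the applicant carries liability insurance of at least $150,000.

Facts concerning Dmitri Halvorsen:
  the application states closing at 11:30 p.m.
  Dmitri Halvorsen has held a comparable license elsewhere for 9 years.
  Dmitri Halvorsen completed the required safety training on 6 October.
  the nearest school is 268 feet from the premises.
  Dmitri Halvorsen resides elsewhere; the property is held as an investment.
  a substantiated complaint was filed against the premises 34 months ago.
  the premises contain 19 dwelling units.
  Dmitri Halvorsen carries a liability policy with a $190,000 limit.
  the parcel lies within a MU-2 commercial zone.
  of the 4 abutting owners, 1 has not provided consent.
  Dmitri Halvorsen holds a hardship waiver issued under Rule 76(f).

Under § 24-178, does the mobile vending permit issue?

(i) not (hardship waiver) — not met.
(ii) all abutters consent — not met.
(iii) closes by 10 p.m. — fails.
(a): F OR F OR F → false.
(b) safety training — satisfied.
(1): F AND T → false.
(i) not (commercially zoned) — fails.
(ii) no complaint in 36 mo. — not met.
(a) = F OR F = false.
(A) prior license ≥ 4 yr — holds.
(B) not (primary residence) — met.
So (i) is satisfied (T AND T).
(ii) ≤ 17 units — not satisfied.
So (b) is satisfied (T OR F).
(c) insurance ≥ $150,000 — holds.
So (2) is not satisfied (F AND T AND T).
Overall = F OR F = false.

No — denied.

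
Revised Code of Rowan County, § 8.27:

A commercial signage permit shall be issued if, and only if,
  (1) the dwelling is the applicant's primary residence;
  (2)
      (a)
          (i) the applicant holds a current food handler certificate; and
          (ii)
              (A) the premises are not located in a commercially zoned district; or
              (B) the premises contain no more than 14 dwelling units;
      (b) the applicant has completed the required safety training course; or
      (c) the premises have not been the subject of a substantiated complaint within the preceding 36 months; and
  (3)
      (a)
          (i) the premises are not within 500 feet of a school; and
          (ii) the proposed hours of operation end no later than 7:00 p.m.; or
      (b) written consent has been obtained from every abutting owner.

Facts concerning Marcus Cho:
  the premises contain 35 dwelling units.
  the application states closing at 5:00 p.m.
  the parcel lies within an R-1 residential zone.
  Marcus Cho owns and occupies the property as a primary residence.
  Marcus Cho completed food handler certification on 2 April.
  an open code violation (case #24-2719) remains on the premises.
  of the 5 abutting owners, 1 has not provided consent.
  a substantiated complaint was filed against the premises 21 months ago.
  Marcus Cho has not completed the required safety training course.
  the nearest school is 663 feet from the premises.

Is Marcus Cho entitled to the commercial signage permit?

Yes — granted.

(1) primary residence — satisfied.
(i) food handler cert. — met.
(A) not (commercially zoned) — holds.
(B) ≤ 14 units — not satisfied.
(ii) = T OR F = true.
(a): T AND T → true.
(b) safety training — not met.
(c) no complaint in 36 mo. — not satisfied.
(2): T OR F OR F → true.
(i) ≥500 ft from school — met.
(ii) closes by 7 p.m. — satisfied.
(a): T AND T → true.
(b) all abutters consent — not met.
(3) = T OR F = true.
Overall: T AND T AND T → true.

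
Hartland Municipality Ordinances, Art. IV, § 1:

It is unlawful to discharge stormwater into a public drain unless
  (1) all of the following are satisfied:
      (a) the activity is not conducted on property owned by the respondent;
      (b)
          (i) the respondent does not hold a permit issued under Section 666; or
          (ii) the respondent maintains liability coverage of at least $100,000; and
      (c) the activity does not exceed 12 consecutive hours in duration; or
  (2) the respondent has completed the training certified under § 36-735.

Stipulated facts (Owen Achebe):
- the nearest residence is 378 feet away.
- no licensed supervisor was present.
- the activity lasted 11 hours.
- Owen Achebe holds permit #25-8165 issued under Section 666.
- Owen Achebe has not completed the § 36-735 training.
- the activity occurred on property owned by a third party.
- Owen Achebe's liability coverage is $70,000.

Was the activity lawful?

(a) not (own property) — met.
(i) not (holds permit) — fails.
(ii) coverage ≥ $100,000 — fails.
So (b) is not satisfied (F OR F).
(c) ≤ 12 hrs duration — satisfied.
So (1) is not satisfied (T AND F AND T).
(2) training certified — not satisfied.
Overall = F OR F = false.

No — unlawful.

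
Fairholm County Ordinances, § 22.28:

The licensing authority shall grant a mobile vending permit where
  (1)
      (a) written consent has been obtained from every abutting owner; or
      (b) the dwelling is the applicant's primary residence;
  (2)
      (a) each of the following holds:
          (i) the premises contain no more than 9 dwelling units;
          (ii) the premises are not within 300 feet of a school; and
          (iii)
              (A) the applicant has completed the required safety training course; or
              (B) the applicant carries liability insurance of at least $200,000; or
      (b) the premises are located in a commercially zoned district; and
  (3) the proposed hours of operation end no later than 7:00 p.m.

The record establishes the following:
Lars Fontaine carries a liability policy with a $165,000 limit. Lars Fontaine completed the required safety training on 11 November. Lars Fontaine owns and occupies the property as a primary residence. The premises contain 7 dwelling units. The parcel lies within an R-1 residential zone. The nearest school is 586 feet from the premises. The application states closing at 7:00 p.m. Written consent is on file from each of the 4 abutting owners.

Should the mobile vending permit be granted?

(a) all abutters consent — holds.
(b) primary residence — satisfied.
(1) = T OR T = true.
(i) ≤ 9 units — met.
(ii) ≥300 ft from school — holds.
(A) safety training — satisfied.
(B) insurance ≥ $200,000 — fails.
(iii): T OR F → true.
So (a) is satisfied (T AND T AND T).
(b) commercially zoned — fails.
So (2) is satisfied (T OR F).
(3) closes by 7 p.m. — met.
So Overall is satisfied (T AND T AND T).

Yes — granted.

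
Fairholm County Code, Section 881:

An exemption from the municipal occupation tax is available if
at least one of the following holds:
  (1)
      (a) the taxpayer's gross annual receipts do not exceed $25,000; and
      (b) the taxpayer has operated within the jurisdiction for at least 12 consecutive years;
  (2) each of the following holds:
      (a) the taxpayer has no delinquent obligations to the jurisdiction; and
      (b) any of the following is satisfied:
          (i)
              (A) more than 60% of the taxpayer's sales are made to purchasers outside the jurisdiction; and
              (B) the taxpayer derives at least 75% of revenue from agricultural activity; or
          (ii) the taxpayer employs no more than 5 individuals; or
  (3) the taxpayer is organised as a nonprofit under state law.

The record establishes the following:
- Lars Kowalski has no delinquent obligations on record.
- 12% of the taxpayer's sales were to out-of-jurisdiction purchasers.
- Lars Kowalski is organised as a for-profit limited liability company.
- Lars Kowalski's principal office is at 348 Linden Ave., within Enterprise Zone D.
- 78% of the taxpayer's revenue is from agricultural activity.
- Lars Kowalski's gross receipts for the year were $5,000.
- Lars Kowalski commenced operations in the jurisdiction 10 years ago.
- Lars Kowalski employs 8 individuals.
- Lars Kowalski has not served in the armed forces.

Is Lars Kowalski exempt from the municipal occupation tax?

No — not exempt.

(a) receipts ≤ $25,000 — met.
(b) ≥ 12 yrs in jurisdiction — not met.
So (1) is not satisfied (T AND F).
(a) no delinquency — satisfied.
(A) >60% out-of-jur. sales — not satisfied.
(B) ≥75% agricultural — met.
(i) = F AND T = false.
(ii) ≤ 5 employees — fails.
(b) = F OR F = false.
(2): T AND F → false.
(3) nonprofit — fails.
So Overall is not satisfied (F OR F OR F).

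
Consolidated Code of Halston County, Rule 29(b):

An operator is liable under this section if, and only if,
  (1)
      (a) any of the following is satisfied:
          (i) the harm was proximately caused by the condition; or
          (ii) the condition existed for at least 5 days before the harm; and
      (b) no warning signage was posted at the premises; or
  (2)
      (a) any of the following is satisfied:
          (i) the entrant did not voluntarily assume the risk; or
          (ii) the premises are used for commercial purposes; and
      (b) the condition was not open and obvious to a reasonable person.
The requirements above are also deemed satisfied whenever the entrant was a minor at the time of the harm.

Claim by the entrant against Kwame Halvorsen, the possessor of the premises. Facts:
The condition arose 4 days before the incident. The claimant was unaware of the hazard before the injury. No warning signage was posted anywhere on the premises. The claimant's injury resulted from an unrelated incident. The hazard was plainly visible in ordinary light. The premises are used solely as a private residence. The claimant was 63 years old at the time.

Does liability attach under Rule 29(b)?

No — not liable.

(i) proximate cause — not met.
(ii) condition ≥5 days old — not met.
(a): F OR F → false.
(b) no signage posted — satisfied.
So (1) is not satisfied (F AND T).
(i) no assumed risk — satisfied.
(ii) commercial use — not satisfied.
(a) = T OR F = true.
(b) not open/obvious — not satisfied.
(2) = T AND F = false.
So Overall is not satisfied (F OR F).
Exception (entrant a minor) — not satisfied.
Result: main false OR exception false → false.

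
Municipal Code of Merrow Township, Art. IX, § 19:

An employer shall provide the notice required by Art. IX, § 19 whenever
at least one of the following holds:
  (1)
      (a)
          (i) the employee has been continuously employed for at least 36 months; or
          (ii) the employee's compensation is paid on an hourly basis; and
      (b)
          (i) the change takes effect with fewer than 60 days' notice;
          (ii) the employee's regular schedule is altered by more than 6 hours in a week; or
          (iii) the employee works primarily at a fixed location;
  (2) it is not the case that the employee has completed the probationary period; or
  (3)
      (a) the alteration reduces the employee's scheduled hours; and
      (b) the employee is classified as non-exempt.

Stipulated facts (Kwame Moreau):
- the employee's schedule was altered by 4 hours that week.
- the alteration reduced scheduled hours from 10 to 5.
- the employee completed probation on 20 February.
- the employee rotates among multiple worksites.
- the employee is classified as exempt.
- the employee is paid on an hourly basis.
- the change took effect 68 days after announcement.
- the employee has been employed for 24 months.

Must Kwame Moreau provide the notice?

No — not required.

(i) tenure ≥ 36 mo. — not met.
(ii) hourly-paid — satisfied.
(a) = F OR T = true.
(i) < 60 days' notice — not satisfied.
(ii) schedule shift > 6h — not satisfied.
(iii) fixed location — fails.
(b): F OR F OR F → false.
So (1) is not satisfied (T AND F).
(2) not (past probation) — fails.
(a) hours reduced — holds.
(b) non-exempt — fails.
(3) = T AND F = false.
Overall: F OR F OR F → false.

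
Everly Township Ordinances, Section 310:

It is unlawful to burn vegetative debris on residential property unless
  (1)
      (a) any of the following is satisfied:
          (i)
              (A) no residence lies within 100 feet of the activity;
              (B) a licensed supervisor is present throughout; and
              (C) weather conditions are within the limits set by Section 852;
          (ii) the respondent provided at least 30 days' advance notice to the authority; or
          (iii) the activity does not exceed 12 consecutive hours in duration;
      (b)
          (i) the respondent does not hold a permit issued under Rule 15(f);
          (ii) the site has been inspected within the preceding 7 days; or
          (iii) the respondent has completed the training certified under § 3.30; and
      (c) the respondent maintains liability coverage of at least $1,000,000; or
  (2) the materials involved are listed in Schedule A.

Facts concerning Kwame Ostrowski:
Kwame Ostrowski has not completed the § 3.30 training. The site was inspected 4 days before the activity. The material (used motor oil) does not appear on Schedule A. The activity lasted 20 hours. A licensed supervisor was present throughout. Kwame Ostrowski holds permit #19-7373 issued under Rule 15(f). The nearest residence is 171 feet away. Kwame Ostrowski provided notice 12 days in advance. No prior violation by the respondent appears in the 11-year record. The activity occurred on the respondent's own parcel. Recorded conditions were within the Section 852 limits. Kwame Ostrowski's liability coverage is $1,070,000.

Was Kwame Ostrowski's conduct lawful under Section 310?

Yes — lawful.

(A) no residence in 100 ft — met.
(B) supervisor present — met.
(C) weather ok — satisfied.
(i) = T AND T AND T = true.
(ii) ≥30 days' notice — not satisfied.
(iii) ≤ 12 hrs duration — not met.
(a) = T OR F OR F = true.
(i) not (holds permit) — not satisfied.
(ii) site inspected — satisfied.
(iii) training certified — not met.
So (b) is satisfied (F OR T OR F).
(c) coverage ≥ $1,000,000 — met.
(1): T AND T AND T → true.
(2) Schedule A material — fails.
So Overall is satisfied (T OR F).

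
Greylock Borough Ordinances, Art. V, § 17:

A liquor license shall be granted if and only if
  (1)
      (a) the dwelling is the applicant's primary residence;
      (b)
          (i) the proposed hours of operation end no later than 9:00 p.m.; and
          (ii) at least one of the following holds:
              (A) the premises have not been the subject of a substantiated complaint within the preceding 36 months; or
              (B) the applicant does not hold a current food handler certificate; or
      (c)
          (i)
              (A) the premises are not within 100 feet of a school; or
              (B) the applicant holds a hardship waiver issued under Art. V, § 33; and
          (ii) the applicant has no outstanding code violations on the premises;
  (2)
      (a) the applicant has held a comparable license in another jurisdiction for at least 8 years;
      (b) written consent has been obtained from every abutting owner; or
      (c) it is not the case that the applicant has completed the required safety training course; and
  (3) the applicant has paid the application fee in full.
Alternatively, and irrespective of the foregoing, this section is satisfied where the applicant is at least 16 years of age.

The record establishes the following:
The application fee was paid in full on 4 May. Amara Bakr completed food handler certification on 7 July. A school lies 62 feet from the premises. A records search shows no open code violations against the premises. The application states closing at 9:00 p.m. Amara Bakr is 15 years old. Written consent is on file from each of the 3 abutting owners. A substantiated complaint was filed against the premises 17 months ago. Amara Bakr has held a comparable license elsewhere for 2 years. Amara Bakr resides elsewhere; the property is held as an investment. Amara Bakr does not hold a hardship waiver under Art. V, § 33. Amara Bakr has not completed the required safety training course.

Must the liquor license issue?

No — denied.

(a) primary residence — not satisfied.
(i) closes by 9 p.m. — holds.
(A) no complaint in 36 mo. — fails.
(B) not (food handler cert.) — fails.
(ii): F OR F → false.
(b): T AND F → false.
(A) ≥100 ft from school — not met.
(B) hardship waiver — not met.
So (i) is not satisfied (F OR F).
(ii) no code violations — holds.
So (c) is not satisfied (F AND T).
So (1) is not satisfied (F OR F OR F).
(a) prior license ≥ 8 yr — not satisfied.
(b) all abutters consent — met.
(c) not (safety training) — met.
So (2) is satisfied (F OR T OR T).
(3) fee paid — satisfied.
So Overall is not satisfied (F AND T AND T).
Exception (age ≥ 16) — not satisfied.
Result: main false OR exception false → false.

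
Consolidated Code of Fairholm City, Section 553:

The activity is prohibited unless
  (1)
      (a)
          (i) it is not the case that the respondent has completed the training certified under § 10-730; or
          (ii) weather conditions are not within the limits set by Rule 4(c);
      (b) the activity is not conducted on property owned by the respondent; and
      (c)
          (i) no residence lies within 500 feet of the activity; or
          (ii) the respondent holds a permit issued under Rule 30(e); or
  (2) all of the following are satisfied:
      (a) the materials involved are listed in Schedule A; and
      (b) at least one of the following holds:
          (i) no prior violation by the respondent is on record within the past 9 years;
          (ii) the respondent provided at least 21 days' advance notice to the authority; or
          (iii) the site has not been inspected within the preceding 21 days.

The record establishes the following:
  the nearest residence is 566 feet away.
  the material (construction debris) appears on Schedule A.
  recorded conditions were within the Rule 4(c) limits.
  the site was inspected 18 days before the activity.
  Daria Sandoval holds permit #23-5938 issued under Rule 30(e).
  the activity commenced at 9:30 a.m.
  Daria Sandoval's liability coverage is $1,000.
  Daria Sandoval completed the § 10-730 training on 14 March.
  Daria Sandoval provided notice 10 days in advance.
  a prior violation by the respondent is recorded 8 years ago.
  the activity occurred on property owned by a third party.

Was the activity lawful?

(i) not (training certified) — fails.
(ii) not (weather ok) — not met.
(a) = F OR F = false.
(b) not (own property) — holds.
(i) no residence in 500 ft — holds.
(ii) holds permit — met.
(c) = T OR T = true.
(1): F AND T AND T → false.
(a) Schedule A material — met.
(i) no prior violation — fails.
(ii) ≥21 days' notice — not met.
(iii) not (site inspected) — not satisfied.
So (b) is not satisfied (F OR F OR F).
(2): T AND F → false.
Overall = F OR F = false.

No — unlawful.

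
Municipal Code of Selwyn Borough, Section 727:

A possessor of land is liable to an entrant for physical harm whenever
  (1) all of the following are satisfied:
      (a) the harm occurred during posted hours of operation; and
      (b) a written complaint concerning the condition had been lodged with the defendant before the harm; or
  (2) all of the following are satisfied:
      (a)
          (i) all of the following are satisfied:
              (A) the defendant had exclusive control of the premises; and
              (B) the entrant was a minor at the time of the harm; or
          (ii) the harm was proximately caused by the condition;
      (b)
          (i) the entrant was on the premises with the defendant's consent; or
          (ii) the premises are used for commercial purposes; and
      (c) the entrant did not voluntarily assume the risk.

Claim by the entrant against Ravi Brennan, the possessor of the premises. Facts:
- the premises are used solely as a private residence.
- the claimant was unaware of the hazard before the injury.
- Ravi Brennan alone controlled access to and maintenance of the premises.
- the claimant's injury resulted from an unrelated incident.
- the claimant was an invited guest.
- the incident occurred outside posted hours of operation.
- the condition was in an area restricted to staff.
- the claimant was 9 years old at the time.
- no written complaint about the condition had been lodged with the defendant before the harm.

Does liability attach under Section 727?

Yes — liable.

(a) during posted hours — not satisfied.
(b) complaint lodged — fails.
(1): F AND F → false.
(A) exclusive control — holds.
(B) entrant a minor — satisfied.
So (i) is satisfied (T AND T).
(ii) proximate cause — fails.
So (a) is satisfied (T OR F).
(i) consent to enter — satisfied.
(ii) commercial use — fails.
(b): T OR F → true.
(c) no assumed risk — satisfied.
(2): T AND T AND T → true.
So Overall is satisfied (F OR T).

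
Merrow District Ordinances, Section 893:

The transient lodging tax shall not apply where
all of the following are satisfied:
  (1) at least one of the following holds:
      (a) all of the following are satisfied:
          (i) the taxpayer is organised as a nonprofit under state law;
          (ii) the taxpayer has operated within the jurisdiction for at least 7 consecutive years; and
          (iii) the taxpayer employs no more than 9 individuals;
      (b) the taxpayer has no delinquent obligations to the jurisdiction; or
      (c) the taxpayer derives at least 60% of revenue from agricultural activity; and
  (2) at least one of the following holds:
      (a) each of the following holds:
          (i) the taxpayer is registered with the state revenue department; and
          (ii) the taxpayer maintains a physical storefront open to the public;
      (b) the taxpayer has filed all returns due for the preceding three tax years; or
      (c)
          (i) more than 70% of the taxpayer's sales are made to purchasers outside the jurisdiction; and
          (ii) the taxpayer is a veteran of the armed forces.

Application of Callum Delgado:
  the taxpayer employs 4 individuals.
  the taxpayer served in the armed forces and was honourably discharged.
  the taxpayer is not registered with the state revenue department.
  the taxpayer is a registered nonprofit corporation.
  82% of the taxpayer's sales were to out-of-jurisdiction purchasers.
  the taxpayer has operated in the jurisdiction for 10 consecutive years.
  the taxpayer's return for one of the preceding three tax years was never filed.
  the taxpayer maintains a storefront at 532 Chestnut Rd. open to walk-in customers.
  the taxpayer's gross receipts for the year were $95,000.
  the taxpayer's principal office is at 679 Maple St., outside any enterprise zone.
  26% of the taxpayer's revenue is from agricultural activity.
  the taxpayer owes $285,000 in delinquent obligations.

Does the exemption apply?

(i) nonprofit — satisfied.
(ii) ≥ 7 yrs in jurisdiction — met.
(iii) ≤ 9 employees — met.
So (a) is satisfied (T AND T AND T).
(b) no delinquency — fails.
(c) ≥60% agricultural — not satisfied.
So (1) is satisfied (T OR F OR F).
(i) state-registered — not met.
(ii) has storefront — satisfied.
(a): F AND T → false.
(b) returns current — not met.
(i) >70% out-of-jur. sales — satisfied.
(ii) veteran — holds.
(c) = T AND T = true.
So (2) is satisfied (F OR F OR T).
Overall: T AND T → true.

Yes — exempt.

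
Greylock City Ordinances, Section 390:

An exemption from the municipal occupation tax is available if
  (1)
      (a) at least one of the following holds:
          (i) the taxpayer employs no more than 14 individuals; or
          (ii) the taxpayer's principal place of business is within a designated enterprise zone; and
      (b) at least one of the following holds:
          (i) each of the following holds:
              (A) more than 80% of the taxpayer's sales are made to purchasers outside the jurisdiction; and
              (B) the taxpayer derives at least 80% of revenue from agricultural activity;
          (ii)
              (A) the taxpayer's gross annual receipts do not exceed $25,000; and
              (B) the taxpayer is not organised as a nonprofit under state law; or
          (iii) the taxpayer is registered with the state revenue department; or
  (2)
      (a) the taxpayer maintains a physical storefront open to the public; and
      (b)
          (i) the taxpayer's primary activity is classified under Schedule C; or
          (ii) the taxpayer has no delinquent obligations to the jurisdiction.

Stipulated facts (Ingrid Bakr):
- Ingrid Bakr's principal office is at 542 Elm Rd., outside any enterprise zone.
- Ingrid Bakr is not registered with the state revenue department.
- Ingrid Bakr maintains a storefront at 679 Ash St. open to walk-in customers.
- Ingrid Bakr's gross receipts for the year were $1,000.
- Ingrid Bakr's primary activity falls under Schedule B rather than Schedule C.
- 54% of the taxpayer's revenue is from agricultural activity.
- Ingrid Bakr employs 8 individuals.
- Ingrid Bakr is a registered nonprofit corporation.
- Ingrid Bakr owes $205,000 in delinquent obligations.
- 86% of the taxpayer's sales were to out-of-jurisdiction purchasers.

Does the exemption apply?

No — not exempt.

(i) ≤ 14 employees — satisfied.
(ii) in enterprise zone — not met.
(a) = T OR F = true.
(A) >80% out-of-jur. sales — met.
(B) ≥80% agricultural — not satisfied.
(i) = T AND F = false.
(A) receipts ≤ $25,000 — satisfied.
(B) not (nonprofit) — not satisfied.
(ii) = T AND F = false.
(iii) state-registered — not met.
(b): F OR F OR F → false.
So (1) is not satisfied (T AND F).
(a) has storefront — holds.
(i) Schedule C activity — not satisfied.
(ii) no delinquency — not satisfied.
(b) = F OR F = false.
(2): T AND F → false.
Overall: F OR F → false.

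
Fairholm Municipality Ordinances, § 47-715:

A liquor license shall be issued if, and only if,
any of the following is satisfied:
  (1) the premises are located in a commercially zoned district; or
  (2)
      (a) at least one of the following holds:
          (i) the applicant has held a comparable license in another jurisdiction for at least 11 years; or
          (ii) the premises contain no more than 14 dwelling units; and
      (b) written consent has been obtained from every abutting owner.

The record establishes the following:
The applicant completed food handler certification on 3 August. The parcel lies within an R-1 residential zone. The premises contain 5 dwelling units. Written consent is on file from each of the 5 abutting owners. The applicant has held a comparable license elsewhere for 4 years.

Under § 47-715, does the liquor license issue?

(1) commercially zoned — fails.
(i) prior license ≥ 11 yr — not satisfied.
(ii) ≤ 14 units — satisfied.
(a) = F OR T = true.
(b) all abutters consent — met.
(2): T AND T → true.
So Overall is satisfied (F OR T).

Yes — granted.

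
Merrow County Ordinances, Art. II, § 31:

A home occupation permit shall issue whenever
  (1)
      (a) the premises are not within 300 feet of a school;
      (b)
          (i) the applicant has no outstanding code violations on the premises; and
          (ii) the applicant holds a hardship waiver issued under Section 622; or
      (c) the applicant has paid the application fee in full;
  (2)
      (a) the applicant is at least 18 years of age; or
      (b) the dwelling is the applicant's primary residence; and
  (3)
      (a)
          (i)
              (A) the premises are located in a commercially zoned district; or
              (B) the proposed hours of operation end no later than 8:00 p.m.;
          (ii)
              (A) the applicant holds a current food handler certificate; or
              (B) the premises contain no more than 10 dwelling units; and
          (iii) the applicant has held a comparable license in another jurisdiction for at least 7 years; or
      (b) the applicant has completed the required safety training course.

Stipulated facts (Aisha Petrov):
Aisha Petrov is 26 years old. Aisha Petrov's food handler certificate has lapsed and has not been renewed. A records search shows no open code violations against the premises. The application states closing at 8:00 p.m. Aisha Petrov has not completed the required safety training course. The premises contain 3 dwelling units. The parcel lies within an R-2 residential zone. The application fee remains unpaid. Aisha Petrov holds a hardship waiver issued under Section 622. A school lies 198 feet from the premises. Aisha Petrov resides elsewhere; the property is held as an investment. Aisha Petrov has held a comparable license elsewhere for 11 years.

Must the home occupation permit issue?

Yes — granted.

(a) ≥300 ft from school — fails.
(i) no code violations — satisfied.
(ii) hardship waiver — met.
(b) = T AND T = true.
(c) fee paid — fails.
So (1) is satisfied (F OR T OR F).
(a) age ≥ 18 — holds.
(b) primary residence — not satisfied.
(2): T OR F → true.
(A) commercially zoned — not met.
(B) closes by 8 p.m. — met.
(i): F OR T → true.
(A) food handler cert. — not met.
(B) ≤ 10 units — satisfied.
(ii): F OR T → true.
(iii) prior license ≥ 7 yr — met.
(a) = T AND T AND T = true.
(b) safety training — fails.
(3) = T OR F = true.
Overall: T AND T AND T → true.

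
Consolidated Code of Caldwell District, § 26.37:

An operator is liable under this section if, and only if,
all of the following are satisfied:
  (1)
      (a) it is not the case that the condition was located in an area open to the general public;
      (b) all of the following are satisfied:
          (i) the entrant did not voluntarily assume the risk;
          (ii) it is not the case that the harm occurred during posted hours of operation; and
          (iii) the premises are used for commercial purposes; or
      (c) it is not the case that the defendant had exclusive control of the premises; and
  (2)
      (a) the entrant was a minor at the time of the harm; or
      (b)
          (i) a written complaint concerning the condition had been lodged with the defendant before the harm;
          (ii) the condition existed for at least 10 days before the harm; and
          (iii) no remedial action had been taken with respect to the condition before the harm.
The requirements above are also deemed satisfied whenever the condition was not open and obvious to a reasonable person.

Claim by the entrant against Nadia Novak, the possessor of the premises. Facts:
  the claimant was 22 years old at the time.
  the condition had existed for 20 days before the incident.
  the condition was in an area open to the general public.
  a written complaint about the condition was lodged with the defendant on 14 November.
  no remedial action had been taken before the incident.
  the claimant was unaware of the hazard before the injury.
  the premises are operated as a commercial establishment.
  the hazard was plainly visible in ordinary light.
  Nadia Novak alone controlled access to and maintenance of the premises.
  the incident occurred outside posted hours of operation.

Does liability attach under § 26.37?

(a) not (public area) — not met.
(i) no assumed risk — met.
(ii) not (during posted hours) — met.
(iii) commercial use — met.
So (b) is satisfied (T AND T AND T).
(c) not (exclusive control) — fails.
(1): F OR T OR F → true.
(a) entrant a minor — not satisfied.
(i) complaint lodged — satisfied.
(ii) condition ≥10 days old — holds.
(iii) no remedial action — met.
(b) = T AND T AND T = true.
(2) = F OR T = true.
Overall = T AND T = true.
Exception (not open/obvious) — not satisfied.
Result: main true OR exception false → true.

Yes — liable.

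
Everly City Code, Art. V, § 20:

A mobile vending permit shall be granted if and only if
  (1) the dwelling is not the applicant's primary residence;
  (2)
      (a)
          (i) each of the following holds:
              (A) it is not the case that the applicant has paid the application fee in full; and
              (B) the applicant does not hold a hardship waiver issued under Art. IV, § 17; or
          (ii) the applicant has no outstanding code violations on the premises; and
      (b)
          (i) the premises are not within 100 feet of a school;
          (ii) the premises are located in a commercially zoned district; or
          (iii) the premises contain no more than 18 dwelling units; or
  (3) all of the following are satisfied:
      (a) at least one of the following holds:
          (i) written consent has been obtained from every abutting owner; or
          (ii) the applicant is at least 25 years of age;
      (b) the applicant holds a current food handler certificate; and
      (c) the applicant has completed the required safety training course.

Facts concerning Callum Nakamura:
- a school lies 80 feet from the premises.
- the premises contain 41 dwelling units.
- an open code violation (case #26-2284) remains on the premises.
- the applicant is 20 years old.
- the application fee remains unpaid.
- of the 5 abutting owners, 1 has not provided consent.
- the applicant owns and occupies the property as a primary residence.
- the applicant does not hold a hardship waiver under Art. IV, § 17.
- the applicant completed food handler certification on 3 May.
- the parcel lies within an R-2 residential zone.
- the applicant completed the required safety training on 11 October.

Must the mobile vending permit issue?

(1) not (primary residence) — not satisfied.
(A) not (fee paid) — met.
(B) not (hardship waiver) — satisfied.
(i) = T AND T = true.
(ii) no code violations — fails.
(a): T OR F → true.
(i) ≥100 ft from school — fails.
(ii) commercially zoned — not met.
(iii) ≤ 18 units — not satisfied.
(b) = F OR F OR F = false.
(2): T AND F → false.
(i) all abutters consent — not satisfied.
(ii) age ≥ 25 — not satisfied.
(a): F OR F → false.
(b) food handler cert. — met.
(c) safety training — satisfied.
(3): F AND T AND T → false.
Overall = F OR F OR F = false.

No — denied.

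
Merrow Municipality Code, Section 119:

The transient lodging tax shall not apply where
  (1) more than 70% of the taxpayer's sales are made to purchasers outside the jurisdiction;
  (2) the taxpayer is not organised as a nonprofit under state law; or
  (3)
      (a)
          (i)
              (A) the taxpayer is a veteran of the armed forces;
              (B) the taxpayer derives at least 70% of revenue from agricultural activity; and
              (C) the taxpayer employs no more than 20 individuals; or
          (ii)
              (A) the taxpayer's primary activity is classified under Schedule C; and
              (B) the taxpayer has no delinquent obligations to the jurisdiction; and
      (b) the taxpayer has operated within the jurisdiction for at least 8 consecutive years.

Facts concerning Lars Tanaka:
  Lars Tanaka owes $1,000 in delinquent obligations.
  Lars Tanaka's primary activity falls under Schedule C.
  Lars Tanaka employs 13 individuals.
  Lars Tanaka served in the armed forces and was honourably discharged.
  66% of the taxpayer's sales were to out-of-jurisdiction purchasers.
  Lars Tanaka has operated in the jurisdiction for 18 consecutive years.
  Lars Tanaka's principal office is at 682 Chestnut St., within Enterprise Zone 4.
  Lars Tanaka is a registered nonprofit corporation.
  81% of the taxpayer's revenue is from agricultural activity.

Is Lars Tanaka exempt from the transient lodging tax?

(1) >70% out-of-jur. sales — not met.
(2) not (nonprofit) — fails.
(A) veteran — satisfied.
(B) ≥70% agricultural — satisfied.
(C) ≤ 20 employees — satisfied.
(i) = T AND T AND T = true.
(A) Schedule C activity — holds.
(B) no delinquency — not satisfied.
(ii) = T AND F = false.
(a): T OR F → true.
(b) ≥ 8 yrs in jurisdiction — holds.
(3): T AND T → true.
So Overall is satisfied (F OR F OR T).

Yes — exempt.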